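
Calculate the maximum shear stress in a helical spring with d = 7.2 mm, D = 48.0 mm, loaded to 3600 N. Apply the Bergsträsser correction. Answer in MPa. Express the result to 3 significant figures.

Spring index C = D/d = 48.0/7.2 = 6.6667
K_B = (4C+2)/(4C−3) = 28.667/23.667 = 1.2113
τ₀ = 8FD/(πd³) = 8·3600·48.0/(π·7.2³) = 1.3824e+06/1172.6 = 1178.9 MPa
τ_max = K·τ₀ = 1.2113 × 1178.9 = 1428 MPa

1430 MPa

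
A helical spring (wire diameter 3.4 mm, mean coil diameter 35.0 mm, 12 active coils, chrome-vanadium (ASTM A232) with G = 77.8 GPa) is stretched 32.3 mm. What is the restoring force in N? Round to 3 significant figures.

81.6 N

k = Gd⁴/(8D³N_a) = (77.8×10³)(3.4⁴)/(8·35.0³·12) = 2.5259 N/mm
F = k·δ = 2.5259 × 32.3 = 81.587 N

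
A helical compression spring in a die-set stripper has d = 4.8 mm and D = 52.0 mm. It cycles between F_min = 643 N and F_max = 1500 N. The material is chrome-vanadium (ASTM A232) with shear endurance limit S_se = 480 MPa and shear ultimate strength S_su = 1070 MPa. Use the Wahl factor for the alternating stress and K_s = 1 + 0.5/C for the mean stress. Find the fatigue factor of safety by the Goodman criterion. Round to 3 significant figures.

0.406

C = D/d = 52.0/4.8 = 10.8333; K_W = (4C−1)/(4C−4)+0.615/C = 1.1330; K_s = 1+0.5/C = 1.0462
F_a = (F_max−F_min)/2 = 428.5 N; F_m = (F_max+F_min)/2 = 1071.5 N
τ_a = K_W·8F_aD/(πd³) = 1.1330 × 513.06 = 581.32 MPa
τ_m = K_s·8F_mD/(πd³) = 1.0462 × 1283 = 1342.2 MPa
Goodman: 1/n_f = τ_a/S_se + τ_m/S_su = 581.32/480 + 1342.2/1070 = 1.21109 + 1.25436 = 2.4654
n_f = 1/2.4654 = 0.4056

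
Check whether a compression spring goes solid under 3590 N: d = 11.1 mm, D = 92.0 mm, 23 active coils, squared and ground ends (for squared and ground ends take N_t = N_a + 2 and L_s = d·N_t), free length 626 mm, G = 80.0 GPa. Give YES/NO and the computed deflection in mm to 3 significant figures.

YES, δ = 424 mm

k = Gd⁴/(8D³N_a) = (80.0×10³)(11.1⁴)/(8·92.0³·23) = 8.4762 N/mm
N_t = 25; L_s = 11.1·25 = 277.5 mm; δ_solid = L₀ − L_s = 626 − 277.5 = 348.5 mm
δ = F/k = 3590/8.4762 = 423.54 mm
δ ≥ δ_solid → spring goes solid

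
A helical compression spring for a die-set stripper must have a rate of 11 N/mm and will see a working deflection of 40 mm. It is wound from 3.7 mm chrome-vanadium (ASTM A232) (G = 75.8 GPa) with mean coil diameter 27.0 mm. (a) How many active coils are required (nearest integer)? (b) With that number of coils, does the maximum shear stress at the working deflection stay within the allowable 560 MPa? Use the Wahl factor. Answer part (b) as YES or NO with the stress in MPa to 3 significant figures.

N_a = Gd⁴/(8D³k) = (75.8×10³)(3.7⁴)/(8·27.0³·11) = 8.202 → N_a = 8
Actual rate k = Gd⁴/(8D³·8) = 11.277 N/mm
Working load F = kδ = 11.277·40 = 451.09 N
C = 27.0/3.7 = 7.2973; K_W = (4C−1)/(4C−4)+0.615/C = 1.2034
τ_max = K_W·8FD/(πd³) = 1.2034·612.3 = 736.83 MPa
τ_max > 560 MPa → exceeds allowable

(a) 8 coils; (b) NO, τ_max = 737 MPa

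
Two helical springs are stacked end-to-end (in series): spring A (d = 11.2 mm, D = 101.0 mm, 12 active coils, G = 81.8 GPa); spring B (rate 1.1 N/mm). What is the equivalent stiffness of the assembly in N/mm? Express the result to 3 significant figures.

k_A = Gd⁴/(8D³N_a) = (81.8×10³)(11.2⁴)/(8·101.0³·12) = 13.013 N/mm
Series: 1/k_eq = 1/13.013 + 1/1.1 = 0.98593; k_eq = 1.0143 N/mm

1.01 N/mm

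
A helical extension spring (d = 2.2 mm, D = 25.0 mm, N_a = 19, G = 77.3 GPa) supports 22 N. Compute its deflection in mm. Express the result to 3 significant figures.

k = Gd⁴/(8D³N_a) = (77.3×10³)(2.2⁴)/(8·25.0³·19) = 0.76244 N/mm
δ = F/k = 22 / 0.76244 = 28.855 mm

28.9 mm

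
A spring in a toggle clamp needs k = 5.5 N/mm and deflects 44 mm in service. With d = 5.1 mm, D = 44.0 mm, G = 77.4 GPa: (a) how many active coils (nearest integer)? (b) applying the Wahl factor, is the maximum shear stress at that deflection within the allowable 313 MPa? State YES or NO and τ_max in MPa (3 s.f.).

(a) 14 coils; (b) YES, τ_max = 239 MPa

N_a = Gd⁴/(8D³k) = (77.4×10³)(5.1⁴)/(8·44.0³·5.5) = 13.97 → N_a = 14
Actual rate k = Gd⁴/(8D³·14) = 5.4884 N/mm
Working load F = kδ = 5.4884·44 = 241.49 N
C = 44.0/5.1 = 8.6275; K_W = (4C−1)/(4C−4)+0.615/C = 1.1696
τ_max = K_W·8FD/(πd³) = 1.1696·203.98 = 238.57 MPa
τ_max ≤ 313 MPa → acceptable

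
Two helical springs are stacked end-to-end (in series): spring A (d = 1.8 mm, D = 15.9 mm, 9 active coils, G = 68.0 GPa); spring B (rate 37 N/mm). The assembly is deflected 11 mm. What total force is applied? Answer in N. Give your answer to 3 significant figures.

25.4 N

k_A = Gd⁴/(8D³N_a) = (68.0×10³)(1.8⁴)/(8·15.9³·9) = 2.4665 N/mm
Series: 1/k_eq = 1/2.4665 + 1/37 = 0.43247; k_eq = 2.3123 N/mm
F = k_eq·δ = 2.3123·11 = 25.436 N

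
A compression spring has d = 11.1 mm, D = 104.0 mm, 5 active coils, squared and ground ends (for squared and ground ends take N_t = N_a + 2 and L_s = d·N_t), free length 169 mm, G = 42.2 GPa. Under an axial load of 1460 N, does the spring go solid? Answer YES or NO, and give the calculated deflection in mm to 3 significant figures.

YES, δ = 103 mm

k = Gd⁴/(8D³N_a) = (42.2×10³)(11.1⁴)/(8·104.0³·5) = 14.238 N/mm
N_t = 7; L_s = 11.1·7 = 77.7 mm; δ_solid = L₀ − L_s = 169 − 77.7 = 91.3 mm
δ = F/k = 1460/14.238 = 102.54 mm
δ ≥ δ_solid → spring goes solid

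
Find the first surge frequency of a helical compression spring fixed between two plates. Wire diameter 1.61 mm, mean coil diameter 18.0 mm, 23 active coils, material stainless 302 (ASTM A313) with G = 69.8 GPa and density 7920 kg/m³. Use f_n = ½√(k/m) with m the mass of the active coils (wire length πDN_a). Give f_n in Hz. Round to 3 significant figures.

k = Gd⁴/(8D³N_a) = (69.8×10³)(1.61⁴)/(8·18.0³·23) = 0.43704 N/mm = 437.04 N/m
Wire length L = πDN_a = π·18.0·23 = 1300.6 mm
m = ρ·(πd²/4)·L = 7920 × 2.0358×10⁻⁶ m² × 1.3006 m = 0.020971 kg
f_n = ½√(k/m) = 0.5·√(437.04/0.020971) = 0.5·√(20840) = 72.181 Hz

72.2 Hz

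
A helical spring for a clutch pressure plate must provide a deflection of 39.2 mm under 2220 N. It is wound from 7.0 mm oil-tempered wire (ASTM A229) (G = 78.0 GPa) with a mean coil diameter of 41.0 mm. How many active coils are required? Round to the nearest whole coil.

6

Required rate k = F/δ = 2220/39.2 = 56.633 N/mm
N_a = Gd⁴/(8D³k) = (78.0×10³ × 7.0⁴)/(8 × 41.0³ × 56.633)
    = 1.87278e+08 / 3.12254e+07 = 5.998 → 6 coils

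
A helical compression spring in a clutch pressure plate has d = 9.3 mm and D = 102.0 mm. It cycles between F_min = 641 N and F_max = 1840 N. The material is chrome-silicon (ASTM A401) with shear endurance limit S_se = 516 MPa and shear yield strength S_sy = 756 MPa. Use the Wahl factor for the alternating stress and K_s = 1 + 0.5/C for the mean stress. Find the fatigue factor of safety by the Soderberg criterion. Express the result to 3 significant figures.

C = D/d = 102.0/9.3 = 10.9677; K_W = (4C−1)/(4C−4)+0.615/C = 1.1313; K_s = 1+0.5/C = 1.0456
F_a = (F_max−F_min)/2 = 599.5 N; F_m = (F_max+F_min)/2 = 1240.5 N
τ_a = K_W·8F_aD/(πd³) = 1.1313 × 193.59 = 219.01 MPa
τ_m = K_s·8F_mD/(πd³) = 1.0456 × 400.58 = 418.84 MPa
Soderberg: 1/n_f = τ_a/S_se + τ_m/S_sy = 219.01/516 + 418.84/756 = 0.42444 + 0.55402 = 0.97846
n_f = 1/0.97846 = 1.022

1.02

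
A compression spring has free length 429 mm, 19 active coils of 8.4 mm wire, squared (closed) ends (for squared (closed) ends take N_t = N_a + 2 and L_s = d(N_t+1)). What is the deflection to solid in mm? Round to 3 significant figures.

N_t = 21; L_s = 8.4·22 = 184.8 mm
δ_solid = L₀ − L_s = 429 − 184.8 = 244.2 mm

244 mm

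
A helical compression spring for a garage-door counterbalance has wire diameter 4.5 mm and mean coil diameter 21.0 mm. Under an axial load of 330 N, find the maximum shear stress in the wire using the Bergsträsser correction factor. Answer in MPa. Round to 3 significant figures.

255 MPa

Spring index C = D/d = 21.0/4.5 = 4.6667
K_B = (4C+2)/(4C−3) = 20.667/15.667 = 1.3191
τ₀ = 8FD/(πd³) = 8·330·21.0/(π·4.5³) = 55440/286.28 = 193.66 MPa
τ_max = K·τ₀ = 1.3191 × 193.66 = 255.46 MPa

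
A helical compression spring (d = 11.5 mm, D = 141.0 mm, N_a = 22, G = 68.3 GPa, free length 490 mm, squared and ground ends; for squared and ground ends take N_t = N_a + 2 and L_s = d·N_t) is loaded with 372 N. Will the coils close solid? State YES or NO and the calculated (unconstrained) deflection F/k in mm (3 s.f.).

k = Gd⁴/(8D³N_a) = (68.3×10³)(11.5⁴)/(8·141.0³·22) = 2.4213 N/mm
N_t = 24; L_s = 11.5·24 = 276 mm; δ_solid = L₀ − L_s = 490 − 276 = 214 mm
δ = F/k = 372/2.4213 = 153.64 mm
δ < δ_solid → spring does not go solid

NO, δ = 154 mm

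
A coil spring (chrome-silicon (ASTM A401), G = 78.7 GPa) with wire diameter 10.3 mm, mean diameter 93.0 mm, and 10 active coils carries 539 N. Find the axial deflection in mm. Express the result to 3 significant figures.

k = Gd⁴/(8D³N_a) = (78.7×10³)(10.3⁴)/(8·93.0³·10) = 13.765 N/mm
δ = F/k = 539 / 13.765 = 39.157 mm

39.2 mm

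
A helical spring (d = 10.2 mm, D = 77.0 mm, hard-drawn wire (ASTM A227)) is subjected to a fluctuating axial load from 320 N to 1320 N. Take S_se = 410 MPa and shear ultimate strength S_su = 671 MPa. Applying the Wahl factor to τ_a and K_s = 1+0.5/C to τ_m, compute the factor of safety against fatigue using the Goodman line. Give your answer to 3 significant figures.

1.96

C = D/d = 77.0/10.2 = 7.5490; K_W = (4C−1)/(4C−4)+0.615/C = 1.1960; K_s = 1+0.5/C = 1.0662
F_a = (F_max−F_min)/2 = 500 N; F_m = (F_max+F_min)/2 = 820 N
τ_a = K_W·8F_aD/(πd³) = 1.1960 × 92.385 = 110.49 MPa
τ_m = K_s·8F_mD/(πd³) = 1.0662 × 151.51 = 161.55 MPa
Goodman: 1/n_f = τ_a/S_se + τ_m/S_su = 110.49/410 + 161.55/671 = 0.26949 + 0.24075 = 0.51024
n_f = 1/0.51024 = 1.96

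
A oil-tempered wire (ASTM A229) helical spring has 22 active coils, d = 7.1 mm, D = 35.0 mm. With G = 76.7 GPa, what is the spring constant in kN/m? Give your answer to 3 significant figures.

k = Gd⁴/(8D³N_a) = (76.7×10³ × 7.1⁴) / (8 × 35.0³ × 22)
  = 1.94908e+08 / 7.546e+06 = 25.829 N/mm

25.8 kN/m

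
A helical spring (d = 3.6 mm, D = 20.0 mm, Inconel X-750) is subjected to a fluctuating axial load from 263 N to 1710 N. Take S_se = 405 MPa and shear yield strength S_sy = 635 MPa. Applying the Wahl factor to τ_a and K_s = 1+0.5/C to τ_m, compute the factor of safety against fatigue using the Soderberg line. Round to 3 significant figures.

C = D/d = 20.0/3.6 = 5.5556; K_W = (4C−1)/(4C−4)+0.615/C = 1.2753; K_s = 1+0.5/C = 1.0900
F_a = (F_max−F_min)/2 = 723.5 N; F_m = (F_max+F_min)/2 = 986.5 N
τ_a = K_W·8F_aD/(πd³) = 1.2753 × 789.77 = 1007.2 MPa
τ_m = K_s·8F_mD/(πd³) = 1.0900 × 1076.9 = 1173.8 MPa
Soderberg: 1/n_f = τ_a/S_se + τ_m/S_sy = 1007.2/405 + 1173.8/635 = 2.48697 + 1.84847 = 4.3354
n_f = 1/4.3354 = 0.2307

0.231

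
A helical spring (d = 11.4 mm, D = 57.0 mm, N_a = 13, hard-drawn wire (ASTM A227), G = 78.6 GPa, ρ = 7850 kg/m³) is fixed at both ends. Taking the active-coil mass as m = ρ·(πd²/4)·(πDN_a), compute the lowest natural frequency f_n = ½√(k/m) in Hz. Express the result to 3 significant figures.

k = Gd⁴/(8D³N_a) = (78.6×10³)(11.4⁴)/(8·57.0³·13) = 68.926 N/mm = 68926 N/m
Wire length L = πDN_a = π·57.0·13 = 2327.9 mm
m = ρ·(πd²/4)·L = 7850 × 102.07×10⁻⁶ m² × 2.3279 m = 1.8653 kg
f_n = ½√(k/m) = 0.5·√(68926/1.8653) = 0.5·√(36953) = 96.115 Hz

96.1 Hz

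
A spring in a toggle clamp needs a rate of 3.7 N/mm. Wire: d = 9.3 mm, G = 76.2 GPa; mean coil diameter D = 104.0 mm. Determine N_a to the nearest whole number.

N_a = Gd⁴/(8D³k) = (76.2×10³ × 9.3⁴)/(8 × 104.0³ × 3.7)
    = 5.70016e+08 / 3.3296e+07 = 17.12 → 17 coils

17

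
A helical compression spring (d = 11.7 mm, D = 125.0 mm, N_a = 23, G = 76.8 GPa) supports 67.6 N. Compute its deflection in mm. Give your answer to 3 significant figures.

16.9 mm

k = Gd⁴/(8D³N_a) = (76.8×10³)(11.7⁴)/(8·125.0³·23) = 4.0046 N/mm
δ = F/k = 67.6 / 4.0046 = 16.881 mm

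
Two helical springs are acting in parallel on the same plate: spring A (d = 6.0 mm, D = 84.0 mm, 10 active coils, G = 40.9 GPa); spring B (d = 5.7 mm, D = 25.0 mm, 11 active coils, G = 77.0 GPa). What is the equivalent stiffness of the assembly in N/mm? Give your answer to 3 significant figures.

k_A = Gd⁴/(8D³N_a) = (40.9×10³)(6.0⁴)/(8·84.0³·10) = 1.1179 N/mm
k_B = Gd⁴/(8D³N_a) = (77.0×10³)(5.7⁴)/(8·25.0³·11) = 59.114 N/mm
Parallel: k_eq = 1.1179 + 59.114 = 60.231 N/mm

60.2 N/mm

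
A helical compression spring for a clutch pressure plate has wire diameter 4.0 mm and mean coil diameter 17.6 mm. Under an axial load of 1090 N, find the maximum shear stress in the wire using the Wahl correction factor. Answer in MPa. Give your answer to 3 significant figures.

1040 MPa

Spring index C = D/d = 17.6/4.0 = 4.4000
K_W = (4C−1)/(4C−4) + 0.615/C = 16.600/13.600 + 0.1398 = 1.3604
τ₀ = 8FD/(πd³) = 8·1090·17.6/(π·4.0³) = 153472/201.06 = 763.31 MPa
τ_max = K·τ₀ = 1.3604 × 763.31 = 1038.4 MPa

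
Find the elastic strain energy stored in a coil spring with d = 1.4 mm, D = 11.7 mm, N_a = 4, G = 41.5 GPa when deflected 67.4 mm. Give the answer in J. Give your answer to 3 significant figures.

k = Gd⁴/(8D³N_a) = (41.5×10³)(1.4⁴)/(8·11.7³·4) = 3.1107 N/mm
U = ½kδ² = 0.5 × 3.1107 × 67.4² = 7065.5 N·mm = 7.0655 J

7.07 J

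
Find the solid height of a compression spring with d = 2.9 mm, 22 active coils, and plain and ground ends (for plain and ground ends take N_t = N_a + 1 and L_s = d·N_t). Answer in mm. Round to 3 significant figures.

66.7 mm

plain and ground ends: N_t = N_a + 1 = 22 + 1 = 23
L_s = d·N_t = 2.9 × 23 = 66.7 mm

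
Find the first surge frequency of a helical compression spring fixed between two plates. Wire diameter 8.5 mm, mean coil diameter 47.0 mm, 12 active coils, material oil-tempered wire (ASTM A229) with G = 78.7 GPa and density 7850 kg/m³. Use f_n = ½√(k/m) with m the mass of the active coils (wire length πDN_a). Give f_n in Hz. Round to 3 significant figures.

k = Gd⁴/(8D³N_a) = (78.7×10³)(8.5⁴)/(8·47.0³·12) = 41.218 N/mm = 41218 N/m
Wire length L = πDN_a = π·47.0·12 = 1771.9 mm
m = ρ·(πd²/4)·L = 7850 × 56.745×10⁻⁶ m² × 1.7719 m = 0.78927 kg
f_n = ½√(k/m) = 0.5·√(41218/0.78927) = 0.5·√(52223) = 114.26 Hz

114 Hz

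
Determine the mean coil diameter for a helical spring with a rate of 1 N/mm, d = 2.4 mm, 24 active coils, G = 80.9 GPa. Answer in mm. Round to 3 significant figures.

D = (Gd⁴/(8N_a·k))^(1/3) = (80.9×10³·2.4⁴/(8·24·1))^(1/3)
  = (13979.5)^(1/3) = 24.0897 mm

24.1 mm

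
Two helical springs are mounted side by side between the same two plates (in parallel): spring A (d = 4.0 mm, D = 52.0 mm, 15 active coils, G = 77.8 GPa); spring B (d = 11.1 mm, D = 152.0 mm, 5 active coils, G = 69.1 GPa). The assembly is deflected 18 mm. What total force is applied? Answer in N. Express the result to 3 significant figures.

k_A = Gd⁴/(8D³N_a) = (77.8×10³)(4.0⁴)/(8·52.0³·15) = 1.1804 N/mm
k_B = Gd⁴/(8D³N_a) = (69.1×10³)(11.1⁴)/(8·152.0³·5) = 7.4676 N/mm
Parallel: k_eq = 1.1804 + 7.4676 = 8.648 N/mm
F = k_eq·δ = 8.648·18 = 155.66 N

156 N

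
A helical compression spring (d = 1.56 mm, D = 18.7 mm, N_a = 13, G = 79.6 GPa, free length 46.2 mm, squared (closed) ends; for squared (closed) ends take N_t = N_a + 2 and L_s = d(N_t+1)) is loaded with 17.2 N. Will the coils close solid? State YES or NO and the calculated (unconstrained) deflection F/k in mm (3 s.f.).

YES, δ = 24.8 mm

k = Gd⁴/(8D³N_a) = (79.6×10³)(1.56⁴)/(8·18.7³·13) = 0.69319 N/mm
N_t = 15; L_s = 1.56·16 = 24.96 mm; δ_solid = L₀ − L_s = 46.2 − 24.96 = 21.24 mm
δ = F/k = 17.2/0.69319 = 24.813 mm
δ ≥ δ_solid → spring goes solid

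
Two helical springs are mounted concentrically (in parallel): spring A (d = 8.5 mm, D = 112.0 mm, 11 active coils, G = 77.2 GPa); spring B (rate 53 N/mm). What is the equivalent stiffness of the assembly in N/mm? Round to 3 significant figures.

56.3 N/mm

k_A = Gd⁴/(8D³N_a) = (77.2×10³)(8.5⁴)/(8·112.0³·11) = 3.2595 N/mm
Parallel: k_eq = 3.2595 + 53 = 56.26 N/mm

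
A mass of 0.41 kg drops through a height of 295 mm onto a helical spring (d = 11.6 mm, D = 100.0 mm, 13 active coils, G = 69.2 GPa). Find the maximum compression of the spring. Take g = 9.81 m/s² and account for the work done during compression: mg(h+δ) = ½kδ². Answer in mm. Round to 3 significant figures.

14.4 mm

k = Gd⁴/(8D³N_a) = (69.2×10³)(11.6⁴)/(8·100.0³·13) = 12.048 N/mm
W = mg = 0.41 × 9.81 = 4.0221 N
½kδ² − Wδ − Wh = 0 → δ = (W + √(W² + 2kWh))/k
δ = (4.0221 + √(16.177 + 28589.7))/12.048 = (4.0221 + 169.13)/12.048 = 14.372 mm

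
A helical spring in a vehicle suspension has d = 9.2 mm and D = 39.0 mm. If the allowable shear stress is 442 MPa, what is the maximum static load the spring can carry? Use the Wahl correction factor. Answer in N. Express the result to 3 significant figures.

C = D/d = 39.0/9.2 = 4.2391
K_W = (4C−1)/(4C−4) + 0.615/C = 15.957/12.957 + 0.1451 = 1.3766
τ_max = K·8FD/(πd³) → F_max = τ_allow·πd³/(8DK)
F_max = 442·π·9.2³/(8·39.0·1.3766) = 1.0813e+06/429.51 = 2517.5 N

2520 N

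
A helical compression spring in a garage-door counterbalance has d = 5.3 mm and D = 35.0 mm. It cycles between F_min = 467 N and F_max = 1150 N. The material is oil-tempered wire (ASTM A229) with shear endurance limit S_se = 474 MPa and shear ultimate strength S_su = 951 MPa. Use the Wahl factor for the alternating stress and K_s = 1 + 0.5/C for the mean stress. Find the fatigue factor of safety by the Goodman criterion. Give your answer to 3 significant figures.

C = D/d = 35.0/5.3 = 6.6038; K_W = (4C−1)/(4C−4)+0.615/C = 1.2270; K_s = 1+0.5/C = 1.0757
F_a = (F_max−F_min)/2 = 341.5 N; F_m = (F_max+F_min)/2 = 808.5 N
τ_a = K_W·8F_aD/(πd³) = 1.2270 × 204.44 = 250.84 MPa
τ_m = K_s·8F_mD/(πd³) = 1.0757 × 484.02 = 520.66 MPa
Goodman: 1/n_f = τ_a/S_se + τ_m/S_su = 250.84/474 + 520.66/951 = 0.52921 + 0.54749 = 1.0767
n_f = 1/1.0767 = 0.9288

0.929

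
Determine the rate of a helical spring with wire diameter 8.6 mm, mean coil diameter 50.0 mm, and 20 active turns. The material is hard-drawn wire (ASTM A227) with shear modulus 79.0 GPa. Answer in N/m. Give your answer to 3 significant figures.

21600 N/m

k = Gd⁴/(8D³N_a) = (79.0×10³ × 8.6⁴) / (8 × 50.0³ × 20)
  = 4.32136e+08 / 2e+07 = 21.607 N/mm = 21607 N/m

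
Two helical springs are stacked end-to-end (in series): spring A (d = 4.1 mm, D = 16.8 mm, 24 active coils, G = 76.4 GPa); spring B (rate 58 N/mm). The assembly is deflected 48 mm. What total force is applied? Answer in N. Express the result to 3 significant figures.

k_A = Gd⁴/(8D³N_a) = (76.4×10³)(4.1⁴)/(8·16.8³·24) = 23.714 N/mm
Series: 1/k_eq = 1/23.714 + 1/58 = 0.059411; k_eq = 16.832 N/mm
F = k_eq·δ = 16.832·48 = 807.93 N

808 N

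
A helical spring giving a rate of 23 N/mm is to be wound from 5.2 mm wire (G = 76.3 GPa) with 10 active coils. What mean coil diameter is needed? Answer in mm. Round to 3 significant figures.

D = (Gd⁴/(8N_a·k))^(1/3) = (76.3×10³·5.2⁴/(8·10·23))^(1/3)
  = (30319.4)^(1/3) = 31.1822 mm

31.2 mm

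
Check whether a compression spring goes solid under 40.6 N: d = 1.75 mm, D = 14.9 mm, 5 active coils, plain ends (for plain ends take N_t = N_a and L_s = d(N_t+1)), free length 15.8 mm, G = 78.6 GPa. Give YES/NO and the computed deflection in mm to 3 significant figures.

k = Gd⁴/(8D³N_a) = (78.6×10³)(1.75⁴)/(8·14.9³·5) = 5.5713 N/mm
N_t = 5; L_s = 1.75·6 = 10.5 mm; δ_solid = L₀ − L_s = 15.8 − 10.5 = 5.3 mm
δ = F/k = 40.6/5.5713 = 7.2874 mm
δ ≥ δ_solid → spring goes solid

YES, δ = 7.29 mm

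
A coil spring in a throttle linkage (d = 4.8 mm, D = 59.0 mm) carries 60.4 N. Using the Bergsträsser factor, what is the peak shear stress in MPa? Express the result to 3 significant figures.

Spring index C = D/d = 59.0/4.8 = 12.2917
K_B = (4C+2)/(4C−3) = 51.167/46.167 = 1.1083
τ₀ = 8FD/(πd³) = 8·60.4·59.0/(π·4.8³) = 28508.8/347.44 = 82.055 MPa
τ_max = K·τ₀ = 1.1083 × 82.055 = 90.942 MPa

90.9 MPa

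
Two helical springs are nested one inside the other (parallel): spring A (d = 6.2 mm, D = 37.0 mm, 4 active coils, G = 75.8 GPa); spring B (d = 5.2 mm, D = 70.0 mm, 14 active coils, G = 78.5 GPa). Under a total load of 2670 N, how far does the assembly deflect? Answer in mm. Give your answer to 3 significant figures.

k_A = Gd⁴/(8D³N_a) = (75.8×10³)(6.2⁴)/(8·37.0³·4) = 69.1 N/mm
k_B = Gd⁴/(8D³N_a) = (78.5×10³)(5.2⁴)/(8·70.0³·14) = 1.4941 N/mm
Parallel: k_eq = 69.1 + 1.4941 = 70.595 N/mm
δ = F/k_eq = 2670/70.595 = 37.822 mm

37.8 mm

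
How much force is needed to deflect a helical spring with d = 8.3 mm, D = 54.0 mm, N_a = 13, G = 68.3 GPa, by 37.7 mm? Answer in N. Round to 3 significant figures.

k = Gd⁴/(8D³N_a) = (68.3×10³)(8.3⁴)/(8·54.0³·13) = 19.793 N/mm
F = k·δ = 19.793 × 37.7 = 746.21 N

746 N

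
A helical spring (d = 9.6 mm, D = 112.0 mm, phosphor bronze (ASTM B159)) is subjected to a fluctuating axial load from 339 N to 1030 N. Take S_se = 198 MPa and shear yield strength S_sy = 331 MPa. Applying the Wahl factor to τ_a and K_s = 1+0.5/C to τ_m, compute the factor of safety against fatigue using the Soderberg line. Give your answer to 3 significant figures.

C = D/d = 112.0/9.6 = 11.6667; K_W = (4C−1)/(4C−4)+0.615/C = 1.1230; K_s = 1+0.5/C = 1.0429
F_a = (F_max−F_min)/2 = 345.5 N; F_m = (F_max+F_min)/2 = 684.5 N
τ_a = K_W·8F_aD/(πd³) = 1.1230 × 111.38 = 125.08 MPa
τ_m = K_s·8F_mD/(πd³) = 1.0429 × 220.66 = 230.11 MPa
Soderberg: 1/n_f = τ_a/S_se + τ_m/S_sy = 125.08/198 + 230.11/331 = 0.63171 + 0.69521 = 1.3269
n_f = 1/1.3269 = 0.7536

0.754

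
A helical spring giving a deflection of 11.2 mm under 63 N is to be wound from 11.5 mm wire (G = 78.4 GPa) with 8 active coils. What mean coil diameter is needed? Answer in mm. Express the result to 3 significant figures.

156 mm

Required rate k = F/δ = 63/11.2 = 5.625 N/mm
D = (Gd⁴/(8N_a·k))^(1/3) = (78.4×10³·11.5⁴/(8·8·5.625))^(1/3)
  = (3.80895e+06)^(1/3) = 156.1714 mm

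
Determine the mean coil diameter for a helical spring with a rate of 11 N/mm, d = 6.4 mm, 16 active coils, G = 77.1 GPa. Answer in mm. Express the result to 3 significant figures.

45.1 mm

D = (Gd⁴/(8N_a·k))^(1/3) = (77.1×10³·6.4⁴/(8·16·11))^(1/3)
  = (91869.6)^(1/3) = 45.1222 mm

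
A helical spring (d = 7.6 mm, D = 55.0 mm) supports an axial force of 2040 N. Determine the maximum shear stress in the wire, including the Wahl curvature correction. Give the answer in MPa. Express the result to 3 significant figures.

Spring index C = D/d = 55.0/7.6 = 7.2368
K_W = (4C−1)/(4C−4) + 0.615/C = 27.947/24.947 + 0.0850 = 1.2052
τ₀ = 8FD/(πd³) = 8·2040·55.0/(π·7.6³) = 897600/1379.1 = 650.87 MPa
τ_max = K·τ₀ = 1.2052 × 650.87 = 784.45 MPa

784 MPa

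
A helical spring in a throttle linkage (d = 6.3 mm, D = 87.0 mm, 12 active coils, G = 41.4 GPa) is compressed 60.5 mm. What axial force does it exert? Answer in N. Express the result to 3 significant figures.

62.4 N

k = Gd⁴/(8D³N_a) = (41.4×10³)(6.3⁴)/(8·87.0³·12) = 1.0317 N/mm
F = k·δ = 1.0317 × 60.5 = 62.415 N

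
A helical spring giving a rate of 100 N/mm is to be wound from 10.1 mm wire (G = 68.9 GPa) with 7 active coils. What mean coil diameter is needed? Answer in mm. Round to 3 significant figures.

50.4 mm

D = (Gd⁴/(8N_a·k))^(1/3) = (68.9×10³·10.1⁴/(8·7·100))^(1/3)
  = (128031)^(1/3) = 50.4010 mm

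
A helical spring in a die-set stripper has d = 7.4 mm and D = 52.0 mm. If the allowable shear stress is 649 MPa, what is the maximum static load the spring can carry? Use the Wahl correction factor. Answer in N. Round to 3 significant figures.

C = D/d = 52.0/7.4 = 7.0270
K_W = (4C−1)/(4C−4) + 0.615/C = 27.108/24.108 + 0.0875 = 1.2120
τ_max = K·8FD/(πd³) → F_max = τ_allow·πd³/(8DK)
F_max = 649·π·7.4³/(8·52.0·1.2120) = 8.2621e+05/504.17 = 1638.7 N

1640 N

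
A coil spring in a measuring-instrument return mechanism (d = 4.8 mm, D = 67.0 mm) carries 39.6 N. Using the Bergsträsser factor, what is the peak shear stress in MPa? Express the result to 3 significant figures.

66.9 MPa

Spring index C = D/d = 67.0/4.8 = 13.9583
K_B = (4C+2)/(4C−3) = 57.833/52.833 = 1.0946
τ₀ = 8FD/(πd³) = 8·39.6·67.0/(π·4.8³) = 21225.6/347.44 = 61.092 MPa
τ_max = K·τ₀ = 1.0946 × 61.092 = 66.874 MPa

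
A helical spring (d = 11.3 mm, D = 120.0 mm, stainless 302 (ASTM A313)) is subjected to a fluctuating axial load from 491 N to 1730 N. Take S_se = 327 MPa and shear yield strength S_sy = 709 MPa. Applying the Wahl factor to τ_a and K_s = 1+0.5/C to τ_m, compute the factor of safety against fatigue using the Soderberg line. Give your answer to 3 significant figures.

1.25

C = D/d = 120.0/11.3 = 10.6195; K_W = (4C−1)/(4C−4)+0.615/C = 1.1359; K_s = 1+0.5/C = 1.0471
F_a = (F_max−F_min)/2 = 619.5 N; F_m = (F_max+F_min)/2 = 1110.5 N
τ_a = K_W·8F_aD/(πd³) = 1.1359 × 131.2 = 149.03 MPa
τ_m = K_s·8F_mD/(πd³) = 1.0471 × 235.18 = 246.26 MPa
Soderberg: 1/n_f = τ_a/S_se + τ_m/S_sy = 149.03/327 + 246.26/709 = 0.45573 + 0.34733 = 0.80306
n_f = 1/0.80306 = 1.245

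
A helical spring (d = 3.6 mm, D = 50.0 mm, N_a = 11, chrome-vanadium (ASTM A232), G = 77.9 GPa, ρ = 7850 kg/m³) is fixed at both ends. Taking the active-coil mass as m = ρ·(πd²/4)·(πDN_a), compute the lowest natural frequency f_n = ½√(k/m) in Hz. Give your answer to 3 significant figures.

k = Gd⁴/(8D³N_a) = (77.9×10³)(3.6⁴)/(8·50.0³·11) = 1.1895 N/mm = 1189.5 N/m
Wire length L = πDN_a = π·50.0·11 = 1727.9 mm
m = ρ·(πd²/4)·L = 7850 × 10.179×10⁻⁶ m² × 1.7279 m = 0.13806 kg
f_n = ½√(k/m) = 0.5·√(1189.5/0.13806) = 0.5·√(8615.4) = 46.41 Hz

46.4 Hz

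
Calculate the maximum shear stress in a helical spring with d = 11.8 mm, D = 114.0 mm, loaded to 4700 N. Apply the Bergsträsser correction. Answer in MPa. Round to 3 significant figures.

947 MPa

Spring index C = D/d = 114.0/11.8 = 9.6610
K_B = (4C+2)/(4C−3) = 40.644/35.644 = 1.1403
τ₀ = 8FD/(πd³) = 8·4700·114.0/(π·11.8³) = 4.2864e+06/5161.7 = 830.42 MPa
τ_max = K·τ₀ = 1.1403 × 830.42 = 946.91 MPa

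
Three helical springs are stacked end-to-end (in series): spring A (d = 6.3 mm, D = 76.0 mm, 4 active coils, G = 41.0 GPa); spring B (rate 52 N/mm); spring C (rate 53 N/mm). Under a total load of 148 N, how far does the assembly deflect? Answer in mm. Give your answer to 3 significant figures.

37.8 mm

k_A = Gd⁴/(8D³N_a) = (41.0×10³)(6.3⁴)/(8·76.0³·4) = 4.5979 N/mm
Series: 1/k_eq = 1/4.5979 + 1/52 + 1/53 = 0.25559; k_eq = 3.9125 N/mm
δ = F/k_eq = 148/3.9125 = 37.828 mm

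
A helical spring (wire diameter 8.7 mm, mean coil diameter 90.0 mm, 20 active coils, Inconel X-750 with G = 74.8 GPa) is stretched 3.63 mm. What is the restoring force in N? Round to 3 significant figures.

k = Gd⁴/(8D³N_a) = (74.8×10³)(8.7⁴)/(8·90.0³·20) = 3.6739 N/mm
F = k·δ = 3.6739 × 3.63 = 13.336 N

13.3 N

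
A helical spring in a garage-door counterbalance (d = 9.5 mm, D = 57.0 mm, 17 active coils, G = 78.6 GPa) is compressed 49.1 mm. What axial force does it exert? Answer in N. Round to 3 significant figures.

k = Gd⁴/(8D³N_a) = (78.6×10³)(9.5⁴)/(8·57.0³·17) = 25.419 N/mm
F = k·δ = 25.419 × 49.1 = 1248.1 N

1250 N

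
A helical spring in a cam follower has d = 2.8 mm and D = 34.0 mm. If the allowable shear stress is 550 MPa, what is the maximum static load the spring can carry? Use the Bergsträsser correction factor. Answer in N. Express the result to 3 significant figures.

C = D/d = 34.0/2.8 = 12.1429
K_B = (4C+2)/(4C−3) = 50.571/45.571 = 1.1097
τ_max = K·8FD/(πd³) → F_max = τ_allow·πd³/(8DK)
F_max = 550·π·2.8³/(8·34.0·1.1097) = 37930/301.84 = 125.66 N

126 N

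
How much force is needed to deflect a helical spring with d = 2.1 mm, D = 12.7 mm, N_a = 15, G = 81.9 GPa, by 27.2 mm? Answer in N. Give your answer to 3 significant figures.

k = Gd⁴/(8D³N_a) = (81.9×10³)(2.1⁴)/(8·12.7³·15) = 6.4799 N/mm
F = k·δ = 6.4799 × 27.2 = 176.25 N

176 N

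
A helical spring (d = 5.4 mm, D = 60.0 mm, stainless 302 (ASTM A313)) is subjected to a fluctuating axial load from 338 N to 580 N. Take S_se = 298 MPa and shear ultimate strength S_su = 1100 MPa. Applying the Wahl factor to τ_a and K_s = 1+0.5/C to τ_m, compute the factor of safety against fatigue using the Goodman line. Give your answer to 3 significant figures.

1.15

C = D/d = 60.0/5.4 = 11.1111; K_W = (4C−1)/(4C−4)+0.615/C = 1.1295; K_s = 1+0.5/C = 1.0450
F_a = (F_max−F_min)/2 = 121 N; F_m = (F_max+F_min)/2 = 459 N
τ_a = K_W·8F_aD/(πd³) = 1.1295 × 117.41 = 132.61 MPa
τ_m = K_s·8F_mD/(πd³) = 1.0450 × 445.37 = 465.41 MPa
Goodman: 1/n_f = τ_a/S_se + τ_m/S_su = 132.61/298 + 465.41/1100 = 0.44502 + 0.42310 = 0.86812
n_f = 1/0.86812 = 1.152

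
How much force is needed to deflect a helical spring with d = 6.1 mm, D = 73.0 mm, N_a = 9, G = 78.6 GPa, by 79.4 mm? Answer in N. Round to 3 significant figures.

k = Gd⁴/(8D³N_a) = (78.6×10³)(6.1⁴)/(8·73.0³·9) = 3.8854 N/mm
F = k·δ = 3.8854 × 79.4 = 308.5 N

309 N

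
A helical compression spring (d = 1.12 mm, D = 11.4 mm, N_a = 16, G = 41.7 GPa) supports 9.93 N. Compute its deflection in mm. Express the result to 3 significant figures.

28.7 mm

k = Gd⁴/(8D³N_a) = (41.7×10³)(1.12⁴)/(8·11.4³·16) = 0.34601 N/mm
δ = F/k = 9.93 / 0.34601 = 28.699 mm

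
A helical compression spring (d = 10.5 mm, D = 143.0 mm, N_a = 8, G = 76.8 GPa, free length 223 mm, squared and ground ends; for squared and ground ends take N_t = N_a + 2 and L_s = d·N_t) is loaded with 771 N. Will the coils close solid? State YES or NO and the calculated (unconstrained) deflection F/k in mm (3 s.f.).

YES, δ = 155 mm

k = Gd⁴/(8D³N_a) = (76.8×10³)(10.5⁴)/(8·143.0³·8) = 4.988 N/mm
N_t = 10; L_s = 10.5·10 = 105 mm; δ_solid = L₀ − L_s = 223 − 105 = 118 mm
δ = F/k = 771/4.988 = 154.57 mm
δ ≥ δ_solid → spring goes solid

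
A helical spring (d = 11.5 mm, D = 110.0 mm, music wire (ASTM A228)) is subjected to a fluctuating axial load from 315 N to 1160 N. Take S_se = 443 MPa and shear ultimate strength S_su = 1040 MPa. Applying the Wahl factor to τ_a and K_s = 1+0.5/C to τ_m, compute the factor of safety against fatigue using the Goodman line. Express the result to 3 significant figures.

C = D/d = 110.0/11.5 = 9.5652; K_W = (4C−1)/(4C−4)+0.615/C = 1.1519; K_s = 1+0.5/C = 1.0523
F_a = (F_max−F_min)/2 = 422.5 N; F_m = (F_max+F_min)/2 = 737.5 N
τ_a = K_W·8F_aD/(πd³) = 1.1519 × 77.815 = 89.632 MPa
τ_m = K_s·8F_mD/(πd³) = 1.0523 × 135.83 = 142.93 MPa
Goodman: 1/n_f = τ_a/S_se + τ_m/S_su = 89.632/443 + 142.93/1040 = 0.20233 + 0.13743 = 0.33977
n_f = 1/0.33977 = 2.943

2.94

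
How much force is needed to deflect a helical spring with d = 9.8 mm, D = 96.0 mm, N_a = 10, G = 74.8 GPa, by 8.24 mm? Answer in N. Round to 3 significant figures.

k = Gd⁴/(8D³N_a) = (74.8×10³)(9.8⁴)/(8·96.0³·10) = 9.7477 N/mm
F = k·δ = 9.7477 × 8.24 = 80.321 N

80.3 N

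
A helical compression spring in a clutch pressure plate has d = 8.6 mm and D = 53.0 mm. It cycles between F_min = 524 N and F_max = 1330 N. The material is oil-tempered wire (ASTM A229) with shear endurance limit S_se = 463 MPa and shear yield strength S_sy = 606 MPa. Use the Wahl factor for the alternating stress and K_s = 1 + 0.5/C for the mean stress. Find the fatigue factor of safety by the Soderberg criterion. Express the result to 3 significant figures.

C = D/d = 53.0/8.6 = 6.1628; K_W = (4C−1)/(4C−4)+0.615/C = 1.2451; K_s = 1+0.5/C = 1.0811
F_a = (F_max−F_min)/2 = 403 N; F_m = (F_max+F_min)/2 = 927 N
τ_a = K_W·8F_aD/(πd³) = 1.2451 × 85.512 = 106.47 MPa
τ_m = K_s·8F_mD/(πd³) = 1.0811 × 196.7 = 212.66 MPa
Soderberg: 1/n_f = τ_a/S_se + τ_m/S_sy = 106.47/463 + 212.66/606 = 0.22995 + 0.35092 = 0.58087
n_f = 1/0.58087 = 1.722

1.72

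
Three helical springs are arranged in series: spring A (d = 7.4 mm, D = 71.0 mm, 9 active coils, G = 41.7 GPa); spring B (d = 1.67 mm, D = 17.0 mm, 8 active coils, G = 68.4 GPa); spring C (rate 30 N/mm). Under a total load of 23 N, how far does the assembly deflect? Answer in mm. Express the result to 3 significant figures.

19.1 mm

k_A = Gd⁴/(8D³N_a) = (41.7×10³)(7.4⁴)/(8·71.0³·9) = 4.8524 N/mm
k_B = Gd⁴/(8D³N_a) = (68.4×10³)(1.67⁴)/(8·17.0³·8) = 1.692 N/mm
Series: 1/k_eq = 1/4.8524 + 1/1.692 + 1/30 = 0.83044; k_eq = 1.2042 N/mm
δ = F/k_eq = 23/1.2042 = 19.1 mm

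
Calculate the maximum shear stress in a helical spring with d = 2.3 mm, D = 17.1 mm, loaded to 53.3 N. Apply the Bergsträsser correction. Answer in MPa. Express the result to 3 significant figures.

226 MPa

Spring index C = D/d = 17.1/2.3 = 7.4348
K_B = (4C+2)/(4C−3) = 31.739/26.739 = 1.1870
τ₀ = 8FD/(πd³) = 8·53.3·17.1/(π·2.3³) = 7291.44/38.224 = 190.76 MPa
τ_max = K·τ₀ = 1.1870 × 190.76 = 226.43 MPa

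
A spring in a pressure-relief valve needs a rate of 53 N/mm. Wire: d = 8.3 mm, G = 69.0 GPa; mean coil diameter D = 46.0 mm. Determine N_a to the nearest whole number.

N_a = Gd⁴/(8D³k) = (69.0×10³ × 8.3⁴)/(8 × 46.0³ × 53)
    = 3.27462e+08 / 4.12705e+07 = 7.935 → 8 coils

8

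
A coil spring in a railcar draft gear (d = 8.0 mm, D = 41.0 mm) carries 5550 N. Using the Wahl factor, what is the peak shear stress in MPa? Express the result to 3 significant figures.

1470 MPa

Spring index C = D/d = 41.0/8.0 = 5.1250
K_W = (4C−1)/(4C−4) + 0.615/C = 19.500/16.500 + 0.1200 = 1.3018
τ₀ = 8FD/(πd³) = 8·5550·41.0/(π·8.0³) = 1.8204e+06/1608.5 = 1131.7 MPa
τ_max = K·τ₀ = 1.3018 × 1131.7 = 1473.3 MPa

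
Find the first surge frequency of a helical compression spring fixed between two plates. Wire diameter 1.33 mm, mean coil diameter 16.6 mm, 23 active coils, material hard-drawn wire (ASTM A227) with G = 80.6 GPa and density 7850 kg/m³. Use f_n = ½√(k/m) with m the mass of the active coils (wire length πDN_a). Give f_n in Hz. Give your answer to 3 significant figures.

k = Gd⁴/(8D³N_a) = (80.6×10³)(1.33⁴)/(8·16.6³·23) = 0.29964 N/mm = 299.64 N/m
Wire length L = πDN_a = π·16.6·23 = 1199.5 mm
m = ρ·(πd²/4)·L = 7850 × 1.3893×10⁻⁶ m² × 1.1995 m = 0.013081 kg
f_n = ½√(k/m) = 0.5·√(299.64/0.013081) = 0.5·√(22906) = 75.674 Hz

75.7 Hz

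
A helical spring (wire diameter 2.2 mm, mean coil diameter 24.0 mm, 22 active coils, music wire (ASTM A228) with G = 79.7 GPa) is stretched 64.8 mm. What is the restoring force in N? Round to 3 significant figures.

49.7 N

k = Gd⁴/(8D³N_a) = (79.7×10³)(2.2⁴)/(8·24.0³·22) = 0.76737 N/mm
F = k·δ = 0.76737 × 64.8 = 49.725 N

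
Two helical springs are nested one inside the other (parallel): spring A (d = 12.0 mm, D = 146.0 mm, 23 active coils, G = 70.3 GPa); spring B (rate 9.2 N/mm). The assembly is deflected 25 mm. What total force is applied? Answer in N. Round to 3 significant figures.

k_A = Gd⁴/(8D³N_a) = (70.3×10³)(12.0⁴)/(8·146.0³·23) = 2.5457 N/mm
Parallel: k_eq = 2.5457 + 9.2 = 11.746 N/mm
F = k_eq·δ = 11.746·25 = 293.64 N

294 N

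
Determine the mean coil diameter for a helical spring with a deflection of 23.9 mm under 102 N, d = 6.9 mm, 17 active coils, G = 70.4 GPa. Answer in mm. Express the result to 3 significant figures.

65.0 mm

Required rate k = F/δ = 102/23.9 = 4.2678 N/mm
D = (Gd⁴/(8N_a·k))^(1/3) = (70.4×10³·6.9⁴/(8·17·4.2678))^(1/3)
  = (274934)^(1/3) = 65.0243 mm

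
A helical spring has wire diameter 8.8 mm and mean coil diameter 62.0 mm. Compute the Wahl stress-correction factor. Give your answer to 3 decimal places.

1.211

C = D/d = 62.0/8.8 = 7.0455
K_W = (4C−1)/(4C−4) + 0.615/C = 27.182/24.182 + 0.0873 = 1.2114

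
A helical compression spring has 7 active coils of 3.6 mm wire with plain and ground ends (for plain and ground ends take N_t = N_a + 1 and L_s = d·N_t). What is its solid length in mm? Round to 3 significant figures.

28.8 mm

plain and ground ends: N_t = N_a + 1 = 7 + 1 = 8
L_s = d·N_t = 3.6 × 8 = 28.8 mm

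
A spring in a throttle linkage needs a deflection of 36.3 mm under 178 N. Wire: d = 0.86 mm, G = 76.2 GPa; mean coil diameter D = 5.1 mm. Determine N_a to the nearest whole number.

8

Required rate k = F/δ = 178/36.3 = 4.9036 N/mm
N_a = Gd⁴/(8D³k) = (76.2×10³ × 0.86⁴)/(8 × 5.1³ × 4.9036)
    = 41682 / 5203.72 = 8.01 → 8 coils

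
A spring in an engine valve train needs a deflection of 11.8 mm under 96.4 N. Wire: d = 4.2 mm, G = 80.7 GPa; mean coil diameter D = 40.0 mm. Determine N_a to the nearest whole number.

6

Required rate k = F/δ = 96.4/11.8 = 8.1695 N/mm
N_a = Gd⁴/(8D³k) = (80.7×10³ × 4.2⁴)/(8 × 40.0³ × 8.1695)
    = 2.51114e+07 / 4.18278e+06 = 6.004 → 6 coils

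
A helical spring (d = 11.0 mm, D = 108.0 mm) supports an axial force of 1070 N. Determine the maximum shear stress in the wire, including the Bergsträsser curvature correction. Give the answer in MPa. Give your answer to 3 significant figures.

Spring index C = D/d = 108.0/11.0 = 9.8182
K_B = (4C+2)/(4C−3) = 41.273/36.273 = 1.1378
τ₀ = 8FD/(πd³) = 8·1070·108.0/(π·11.0³) = 924480/4181.5 = 221.09 MPa
τ_max = K·τ₀ = 1.1378 × 221.09 = 251.57 MPa

252 MPa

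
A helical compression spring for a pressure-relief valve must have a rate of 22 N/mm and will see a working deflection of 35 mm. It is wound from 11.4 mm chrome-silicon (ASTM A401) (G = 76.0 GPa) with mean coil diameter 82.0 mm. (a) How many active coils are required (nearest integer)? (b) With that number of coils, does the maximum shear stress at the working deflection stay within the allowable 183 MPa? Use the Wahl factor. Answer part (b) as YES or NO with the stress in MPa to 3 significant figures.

N_a = Gd⁴/(8D³k) = (76.0×10³)(11.4⁴)/(8·82.0³·22) = 13.23 → N_a = 13
Actual rate k = Gd⁴/(8D³·13) = 22.385 N/mm
Working load F = kδ = 22.385·35 = 783.48 N
C = 82.0/11.4 = 7.1930; K_W = (4C−1)/(4C−4)+0.615/C = 1.2066
τ_max = K_W·8FD/(πd³) = 1.2066·110.42 = 133.24 MPa
τ_max ≤ 183 MPa → acceptable

(a) 13 coils; (b) YES, τ_max = 133 MPa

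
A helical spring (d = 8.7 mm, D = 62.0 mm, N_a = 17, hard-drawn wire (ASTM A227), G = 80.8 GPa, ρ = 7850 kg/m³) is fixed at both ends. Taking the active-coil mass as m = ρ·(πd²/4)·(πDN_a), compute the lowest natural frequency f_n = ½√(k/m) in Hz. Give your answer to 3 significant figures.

48.1 Hz

k = Gd⁴/(8D³N_a) = (80.8×10³)(8.7⁴)/(8·62.0³·17) = 14.282 N/mm = 14282 N/m
Wire length L = πDN_a = π·62.0·17 = 3311.2 mm
m = ρ·(πd²/4)·L = 7850 × 59.447×10⁻⁶ m² × 3.3112 m = 1.5452 kg
f_n = ½√(k/m) = 0.5·√(14282/1.5452) = 0.5·√(9242.4) = 48.069 Hz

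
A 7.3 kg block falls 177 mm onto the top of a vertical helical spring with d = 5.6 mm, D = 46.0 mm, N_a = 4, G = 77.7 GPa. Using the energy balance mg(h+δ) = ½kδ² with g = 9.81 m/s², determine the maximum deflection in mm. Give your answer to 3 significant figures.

35.2 mm

k = Gd⁴/(8D³N_a) = (77.7×10³)(5.6⁴)/(8·46.0³·4) = 24.533 N/mm
W = mg = 7.3 × 9.81 = 71.613 N
½kδ² − Wδ − Wh = 0 → δ = (W + √(W² + 2kWh))/k
δ = (71.613 + √(5128.4 + 621935))/24.533 = (71.613 + 791.87)/24.533 = 35.197 mm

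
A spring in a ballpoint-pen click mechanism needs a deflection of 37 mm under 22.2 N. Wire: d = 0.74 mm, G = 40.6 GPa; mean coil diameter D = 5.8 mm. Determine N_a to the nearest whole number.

Required rate k = F/δ = 22.2/37 = 0.6 N/mm
N_a = Gd⁴/(8D³k) = (40.6×10³ × 0.74⁴)/(8 × 5.8³ × 0.6)
    = 12174.5 / 936.538 = 13 → 13 coils

13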